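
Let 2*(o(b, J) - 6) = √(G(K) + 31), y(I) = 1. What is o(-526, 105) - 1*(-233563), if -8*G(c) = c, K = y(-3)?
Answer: 233569 + √494/8 ≈ 2.3357e+5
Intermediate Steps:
K = 1
G(c) = -c/8
o(b, J) = 6 + √494/8 (o(b, J) = 6 + √(-⅛*1 + 31)/2 = 6 + √(-⅛ + 31)/2 = 6 + √(247/8)/2 = 6 + (√494/4)/2 = 6 + √494/8)
o(-526, 105) - 1*(-233563) = (6 + √494/8) - 1*(-233563) = (6 + √494/8) + 233563 = 233569 + √494/8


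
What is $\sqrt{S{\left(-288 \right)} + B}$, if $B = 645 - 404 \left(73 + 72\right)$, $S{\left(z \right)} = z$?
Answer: $i \sqrt{58223} \approx 241.29 i$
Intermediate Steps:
$B = -57935$ ($B = 645 - 58580 = -57935$)
$\sqrt{S{\left(-288 \right)} + B} = \sqrt{-288 - 57935} = \sqrt{-58223} = i \sqrt{58223}$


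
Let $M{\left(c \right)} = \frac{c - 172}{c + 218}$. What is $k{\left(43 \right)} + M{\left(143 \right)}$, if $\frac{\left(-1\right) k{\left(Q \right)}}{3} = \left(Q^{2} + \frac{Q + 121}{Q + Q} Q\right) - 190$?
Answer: $- \frac{1885532}{361} \approx -5223.1$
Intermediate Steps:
$k{\left(Q \right)} = \frac{777}{2} - 3 Q^{2} - \frac{3 Q}{2}$ ($k{\left(Q \right)} = - 3 \left(\left(Q^{2} + \frac{Q + 121}{Q + Q} Q\right) - 190\right) = - 3 \left(\left(Q^{2} + \frac{121 + Q}{2 Q} Q\right) - 190\right) = - 3 \left(\left(Q^{2} + \left(\frac{121}{2} + \frac{Q}{2}\right)\right) - 190\right) = - 3 \left(\left(\frac{121}{2} + Q^{2} + \frac{Q}{2}\right) - 190\right) = - 3 \left(- \frac{259}{2} + Q^{2} + \frac{Q}{2}\right) = \frac{777}{2} - 3 Q^{2} - \frac{3 Q}{2}$)
$M{\left(c \right)} = \frac{-172 + c}{218 + c}$
$k{\left(43 \right)} + M{\left(143 \right)} = \left(\frac{777}{2} - 3 \cdot 43^{2} - \frac{129}{2}\right) + \frac{-172 + 143}{218 + 143} = \left(\frac{777}{2} - 5547 - \frac{129}{2}\right) + \frac{1}{361} \left(-29\right) = -5223 - \frac{29}{361} = - \frac{1885532}{361}$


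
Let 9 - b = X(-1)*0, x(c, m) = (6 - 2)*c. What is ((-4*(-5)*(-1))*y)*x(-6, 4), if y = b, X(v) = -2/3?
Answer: 4320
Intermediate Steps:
X(v) = -2/3 (X(v) = -2*1/3 = -2/3)
x(c, m) = 4*c
b = 9 (b = 9 - (-2)*0/3 = 9 - 1*0 = 9 + 0 = 9)
y = 9
((-4*(-5)*(-1))*y)*x(-6, 4) = ((-4*(-5)*(-1))*9)*(4*(-6)) = ((20*(-1))*9)*(-24) = -20*9*(-24) = -180*(-24) = 4320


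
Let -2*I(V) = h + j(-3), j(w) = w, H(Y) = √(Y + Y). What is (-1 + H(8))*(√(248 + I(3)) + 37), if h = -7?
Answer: 111 + 3*√253 ≈ 158.72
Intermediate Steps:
H(Y) = √2*√Y (H(Y) = √(2*Y) = √2*√Y)
I(V) = 5 (I(V) = -(-7 - 3)/2 = -½*(-10) = 5)
(-1 + H(8))*(√(248 + I(3)) + 37) = (-1 + √2*√8)*(√(248 + 5) + 37) = (-1 + √2*(2*√2))*(√253 + 37) = (-1 + 4)*(37 + √253) = 3*(37 + √253) = 111 + 3*√253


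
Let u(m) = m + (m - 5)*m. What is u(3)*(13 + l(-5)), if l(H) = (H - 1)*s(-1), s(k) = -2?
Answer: -75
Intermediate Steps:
u(m) = m + m*(-5 + m) (u(m) = m + (-5 + m)*m = m + m*(-5 + m))
l(H) = 2 - 2*H (l(H) = (H - 1)*(-2) = (-1 + H)*(-2) = 2 - 2*H)
u(3)*(13 + l(-5)) = (3*(-4 + 3))*(13 + (2 - 2*(-5))) = (3*(-1))*(13 + (2 + 10)) = -3*(13 + 12) = -3*25 = -75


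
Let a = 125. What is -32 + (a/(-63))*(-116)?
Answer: 12484/63 ≈ 198.16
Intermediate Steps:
-32 + (a/(-63))*(-116) = -32 + (125/(-63))*(-116) = -32 + (125*(-1/63))*(-116) = -32 - 125/63*(-116) = -32 + 14500/63 = 12484/63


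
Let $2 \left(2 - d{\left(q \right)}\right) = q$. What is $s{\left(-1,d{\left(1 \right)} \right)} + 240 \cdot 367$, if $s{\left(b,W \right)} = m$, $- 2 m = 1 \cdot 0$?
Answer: $88080$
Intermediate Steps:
$m = 0$ ($m = - \frac{1 \cdot 0}{2} = \left(- \frac{1}{2}\right) 0 = 0$)
$d{\left(q \right)} = 2 - \frac{q}{2}$
$s{\left(b,W \right)} = 0$
$s{\left(-1,d{\left(1 \right)} \right)} + 240 \cdot 367 = 0 + 240 \cdot 367 = 0 + 88080 = 88080$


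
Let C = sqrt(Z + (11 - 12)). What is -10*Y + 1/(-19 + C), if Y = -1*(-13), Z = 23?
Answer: -44089/339 - sqrt(22)/339 ≈ -130.07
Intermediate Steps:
C = sqrt(22) (C = sqrt(23 + (11 - 12)) = sqrt(23 - 1) = sqrt(22) ≈ 4.6904)
Y = 13
-10*Y + 1/(-19 + C) = -10*13 + 1/(-19 + sqrt(22)) = -130 + 1/(-19 + sqrt(22))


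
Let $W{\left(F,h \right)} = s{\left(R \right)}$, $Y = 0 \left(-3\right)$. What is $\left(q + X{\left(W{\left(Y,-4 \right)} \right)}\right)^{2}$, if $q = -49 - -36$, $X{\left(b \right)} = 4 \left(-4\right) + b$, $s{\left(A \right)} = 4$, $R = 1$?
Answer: $625$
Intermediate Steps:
$Y = 0$
$W{\left(F,h \right)} = 4$
$X{\left(b \right)} = -16 + b$
$q = -13$ ($q = -49 + 36 = -13$)
$\left(q + X{\left(W{\left(Y,-4 \right)} \right)}\right)^{2} = \left(-13 + \left(-16 + 4\right)\right)^{2} = \left(-13 - 12\right)^{2} = \left(-25\right)^{2} = 625$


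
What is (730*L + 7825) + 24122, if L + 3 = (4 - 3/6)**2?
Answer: 77399/2 ≈ 38700.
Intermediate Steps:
L = 37/4 (L = -3 + (4 - 3/6)**2 = -3 + (4 - 3*1/6)**2 = -3 + (4 - 1/2)**2 = -3 + (7/2)**2 = -3 + 49/4 = 37/4 ≈ 9.2500)
(730*L + 7825) + 24122 = (730*(37/4) + 7825) + 24122 = (13505/2 + 7825) + 24122 = 29155/2 + 24122 = 77399/2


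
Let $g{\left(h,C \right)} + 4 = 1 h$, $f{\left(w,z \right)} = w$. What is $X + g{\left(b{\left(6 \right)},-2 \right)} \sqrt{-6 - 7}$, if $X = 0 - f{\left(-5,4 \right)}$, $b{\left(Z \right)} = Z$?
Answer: $5 + 2 i \sqrt{13} \approx 5.0 + 7.2111 i$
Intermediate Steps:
$g{\left(h,C \right)} = -4 + h$ ($g{\left(h,C \right)} = -4 + 1 h = -4 + h$)
$X = 5$ ($X = 0 - -5 = 0 + 5 = 5$)
$X + g{\left(b{\left(6 \right)},-2 \right)} \sqrt{-6 - 7} = 5 + \left(-4 + 6\right) \sqrt{-6 - 7} = 5 + 2 \sqrt{-13} = 5 + 2 i \sqrt{13}$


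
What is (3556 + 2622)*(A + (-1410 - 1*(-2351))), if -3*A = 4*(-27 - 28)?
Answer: 18799654/3 ≈ 6.2666e+6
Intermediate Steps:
A = 220/3 (A = -4*(-27 - 28)/3 = -4*(-55)/3 = -⅓*(-220) = 220/3 ≈ 73.333)
(3556 + 2622)*(A + (-1410 - 1*(-2351))) = (3556 + 2622)*(220/3 + (-1410 - 1*(-2351))) = 6178*(220/3 + (-1410 + 2351)) = 6178*(220/3 + 941) = 6178*(3043/3) = 18799654/3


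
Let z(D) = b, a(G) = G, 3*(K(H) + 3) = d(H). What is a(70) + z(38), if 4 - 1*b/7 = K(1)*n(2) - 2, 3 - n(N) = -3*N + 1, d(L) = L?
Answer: 784/3 ≈ 261.33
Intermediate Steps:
K(H) = -3 + H/3
n(N) = 2 + 3*N (n(N) = 3 - (-3*N + 1) = 3 - (1 - 3*N) = 3 + (-1 + 3*N) = 2 + 3*N)
b = 574/3 (b = 28 - 7*((-3 + (⅓)*1)*(2 + 3*2) - 2) = 28 - 7*((-3 + ⅓)*(2 + 6) - 2) = 28 - 7*(-8/3*8 - 2) = 28 - 7*(-64/3 - 2) = 28 - 7*(-70/3) = 28 + 490/3 = 574/3 ≈ 191.33)
z(D) = 574/3
a(70) + z(38) = 70 + 574/3 = 784/3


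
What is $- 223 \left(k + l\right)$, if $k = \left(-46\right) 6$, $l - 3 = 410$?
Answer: $-30551$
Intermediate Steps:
$l = 413$ ($l = 3 + 410 = 413$)
$k = -276$
$- 223 \left(k + l\right) = - 223 \left(-276 + 413\right) = \left(-223\right) 137 = -30551$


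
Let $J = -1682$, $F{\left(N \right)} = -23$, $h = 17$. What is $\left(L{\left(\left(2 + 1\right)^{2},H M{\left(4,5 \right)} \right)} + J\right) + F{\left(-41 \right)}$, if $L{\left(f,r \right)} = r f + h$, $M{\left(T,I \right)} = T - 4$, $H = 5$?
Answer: $-1688$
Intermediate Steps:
$M{\left(T,I \right)} = -4 + T$
$L{\left(f,r \right)} = 17 + f r$ ($L{\left(f,r \right)} = r f + 17 = f r + 17 = 17 + f r$)
$\left(L{\left(\left(2 + 1\right)^{2},H M{\left(4,5 \right)} \right)} + J\right) + F{\left(-41 \right)} = \left(\left(17 + \left(2 + 1\right)^{2} \cdot 5 \left(-4 + 4\right)\right) - 1682\right) - 23 = \left(\left(17 + 3^{2} \cdot 5 \cdot 0\right) - 1682\right) - 23 = \left(\left(17 + 9 \cdot 0\right) - 1682\right) - 23 = \left(\left(17 + 0\right) - 1682\right) - 23 = \left(17 - 1682\right) - 23 = -1665 - 23 = -1688$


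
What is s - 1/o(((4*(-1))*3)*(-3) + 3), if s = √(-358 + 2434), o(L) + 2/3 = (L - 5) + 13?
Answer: -3/139 + 2*√519 ≈ 45.542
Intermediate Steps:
o(L) = 22/3 + L (o(L) = -⅔ + ((L - 5) + 13) = -⅔ + ((-5 + L) + 13) = -⅔ + (8 + L) = 22/3 + L)
s = 2*√519 (s = √2076 = 2*√519 ≈ 45.563)
s - 1/o(((4*(-1))*3)*(-3) + 3) = 2*√519 - 1/(22/3 + (((4*(-1))*3)*(-3) + 3)) = 2*√519 - 1/(22/3 + (-4*3*(-3) + 3)) = 2*√519 - 1/(22/3 + (-12*(-3) + 3)) = 2*√519 - 1/(22/3 + (36 + 3)) = 2*√519 - 1/(22/3 + 39) = 2*√519 - 1/139/3 = 2*√519 - 1*3/139 = 2*√519 - 3/139 = -3/139 + 2*√519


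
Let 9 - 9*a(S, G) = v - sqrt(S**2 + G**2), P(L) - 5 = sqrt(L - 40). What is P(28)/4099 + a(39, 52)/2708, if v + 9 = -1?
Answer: 38848/8325069 + 2*I*sqrt(3)/4099 ≈ 0.0046664 + 0.00084511*I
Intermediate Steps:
v = -10 (v = -9 - 1 = -10)
P(L) = 5 + sqrt(-40 + L) (P(L) = 5 + sqrt(L - 40) = 5 + sqrt(-40 + L))
a(S, G) = 19/9 + sqrt(G**2 + S**2)/9 (a(S, G) = 1 - (-10 - sqrt(S**2 + G**2))/9 = 1 - (-10 - sqrt(G**2 + S**2))/9 = 1 + (10/9 + sqrt(G**2 + S**2)/9) = 19/9 + sqrt(G**2 + S**2)/9)
P(28)/4099 + a(39, 52)/2708 = (5 + sqrt(-40 + 28))/4099 + (19/9 + sqrt(52**2 + 39**2)/9)/2708 = (5 + sqrt(-12))*(1/4099) + (19/9 + sqrt(2704 + 1521)/9)*(1/2708) = (5 + 2*I*sqrt(3))*(1/4099) + (19/9 + sqrt(4225)/9)*(1/2708) = (5/4099 + 2*I*sqrt(3)/4099) + (19/9 + (1/9)*65)*(1/2708) = (5/4099 + 2*I*sqrt(3)/4099) + (19/9 + 65/9)*(1/2708) = (5/4099 + 2*I*sqrt(3)/4099) + (28/3)*(1/2708) = (5/4099 + 2*I*sqrt(3)/4099) + 7/2031 = 38848/8325069 + 2*I*sqrt(3)/4099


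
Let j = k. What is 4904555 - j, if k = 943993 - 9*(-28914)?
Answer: 3700336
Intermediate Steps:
k = 1204219 (k = 943993 + 260226 = 1204219)
j = 1204219
4904555 - j = 4904555 - 1*1204219 = 4904555 - 1204219 = 3700336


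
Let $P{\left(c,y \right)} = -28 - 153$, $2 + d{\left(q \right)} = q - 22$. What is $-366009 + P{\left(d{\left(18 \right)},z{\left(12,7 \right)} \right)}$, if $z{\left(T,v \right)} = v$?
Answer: $-366190$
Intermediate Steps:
$d{\left(q \right)} = -24 + q$ ($d{\left(q \right)} = -2 + \left(q - 22\right) = -2 + \left(-22 + q\right) = -24 + q$)
$P{\left(c,y \right)} = -181$
$-366009 + P{\left(d{\left(18 \right)},z{\left(12,7 \right)} \right)} = -366009 - 181 = -366190$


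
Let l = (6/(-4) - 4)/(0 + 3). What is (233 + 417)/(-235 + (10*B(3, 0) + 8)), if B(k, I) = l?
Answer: -975/368 ≈ -2.6495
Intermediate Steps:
l = -11/6 (l = (6*(-1/4) - 4)/3 = (-3/2 - 4)*(1/3) = -11/2*1/3 = -11/6 ≈ -1.8333)
B(k, I) = -11/6
(233 + 417)/(-235 + (10*B(3, 0) + 8)) = (233 + 417)/(-235 + (10*(-11/6) + 8)) = 650/(-235 + (-55/3 + 8)) = 650/(-235 - 31/3) = 650/(-736/3) = 650*(-3/736) = -975/368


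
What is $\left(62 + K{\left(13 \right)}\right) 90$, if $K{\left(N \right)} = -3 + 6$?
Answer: $5850$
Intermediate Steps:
$K{\left(N \right)} = 3$
$\left(62 + K{\left(13 \right)}\right) 90 = \left(62 + 3\right) 90 = 65 \cdot 90 = 5850$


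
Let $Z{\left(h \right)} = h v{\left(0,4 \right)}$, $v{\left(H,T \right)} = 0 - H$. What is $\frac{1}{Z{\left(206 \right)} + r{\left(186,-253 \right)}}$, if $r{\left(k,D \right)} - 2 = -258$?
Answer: $- \frac{1}{256} \approx -0.0039063$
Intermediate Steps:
$v{\left(H,T \right)} = - H$
$Z{\left(h \right)} = 0$ ($Z{\left(h \right)} = h \left(\left(-1\right) 0\right) = h 0 = 0$)
$r{\left(k,D \right)} = -256$ ($r{\left(k,D \right)} = 2 - 258 = -256$)
$\frac{1}{Z{\left(206 \right)} + r{\left(186,-253 \right)}} = \frac{1}{0 - 256} = \frac{1}{-256} = - \frac{1}{256}$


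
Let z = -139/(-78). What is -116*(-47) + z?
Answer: 425395/78 ≈ 5453.8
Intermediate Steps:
z = 139/78 (z = -139*(-1/78) = 139/78 ≈ 1.7821)
-116*(-47) + z = -116*(-47) + 139/78 = 5452 + 139/78 = 425395/78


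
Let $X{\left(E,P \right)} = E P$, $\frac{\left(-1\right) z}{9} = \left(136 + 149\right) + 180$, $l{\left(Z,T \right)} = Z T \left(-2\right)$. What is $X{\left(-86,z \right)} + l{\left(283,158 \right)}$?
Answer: $270482$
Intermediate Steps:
$l{\left(Z,T \right)} = - 2 T Z$ ($l{\left(Z,T \right)} = T Z \left(-2\right) = - 2 T Z$)
$z = -4185$ ($z = - 9 \left(\left(136 + 149\right) + 180\right) = - 9 \left(285 + 180\right) = \left(-9\right) 465 = -4185$)
$X{\left(-86,z \right)} + l{\left(283,158 \right)} = \left(-86\right) \left(-4185\right) - 316 \cdot 283 = 359910 - 89428 = 270482$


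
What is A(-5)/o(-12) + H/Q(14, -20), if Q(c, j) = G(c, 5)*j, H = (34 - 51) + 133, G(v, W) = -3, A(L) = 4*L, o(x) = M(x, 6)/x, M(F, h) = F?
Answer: -271/15 ≈ -18.067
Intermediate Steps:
o(x) = 1 (o(x) = x/x = 1)
H = 116 (H = -17 + 133 = 116)
Q(c, j) = -3*j
A(-5)/o(-12) + H/Q(14, -20) = (4*(-5))/1 + 116/((-3*(-20))) = -20*1 + 116/60 = -20 + 116*(1/60) = -20 + 29/15 = -271/15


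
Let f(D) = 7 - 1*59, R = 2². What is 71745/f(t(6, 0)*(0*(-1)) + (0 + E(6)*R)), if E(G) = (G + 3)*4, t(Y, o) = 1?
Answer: -71745/52 ≈ -1379.7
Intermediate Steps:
R = 4
E(G) = 12 + 4*G (E(G) = (3 + G)*4 = 12 + 4*G)
f(D) = -52 (f(D) = 7 - 59 = -52)
71745/f(t(6, 0)*(0*(-1)) + (0 + E(6)*R)) = 71745/(-52) = 71745*(-1/52) = -71745/52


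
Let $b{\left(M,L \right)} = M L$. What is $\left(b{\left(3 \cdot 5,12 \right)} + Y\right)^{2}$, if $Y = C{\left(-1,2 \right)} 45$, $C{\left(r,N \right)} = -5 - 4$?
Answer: $50625$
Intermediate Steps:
$C{\left(r,N \right)} = -9$ ($C{\left(r,N \right)} = -5 - 4 = -9$)
$b{\left(M,L \right)} = L M$
$Y = -405$ ($Y = \left(-9\right) 45 = -405$)
$\left(b{\left(3 \cdot 5,12 \right)} + Y\right)^{2} = \left(12 \cdot 3 \cdot 5 - 405\right)^{2} = \left(12 \cdot 15 - 405\right)^{2} = \left(180 - 405\right)^{2} = \left(-225\right)^{2} = 50625$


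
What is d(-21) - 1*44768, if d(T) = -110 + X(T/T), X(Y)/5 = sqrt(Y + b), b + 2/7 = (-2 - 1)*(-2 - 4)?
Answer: -44878 + 5*sqrt(917)/7 ≈ -44856.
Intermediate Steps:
b = 124/7 (b = -2/7 + (-2 - 1)*(-2 - 4) = -2/7 - 3*(-6) = -2/7 + 18 = 124/7 ≈ 17.714)
X(Y) = 5*sqrt(124/7 + Y) (X(Y) = 5*sqrt(Y + 124/7) = 5*sqrt(124/7 + Y))
d(T) = -110 + 5*sqrt(917)/7 (d(T) = -110 + 5*sqrt(868 + 49*(T/T))/7 = -110 + 5*sqrt(868 + 49*1)/7 = -110 + 5*sqrt(868 + 49)/7 = -110 + 5*sqrt(917)/7)
d(-21) - 1*44768 = (-110 + 5*sqrt(917)/7) - 1*44768 = (-110 + 5*sqrt(917)/7) - 44768 = -44878 + 5*sqrt(917)/7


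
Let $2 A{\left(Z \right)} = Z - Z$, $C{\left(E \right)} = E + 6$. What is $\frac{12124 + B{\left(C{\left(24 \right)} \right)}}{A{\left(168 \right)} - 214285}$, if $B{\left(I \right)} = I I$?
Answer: $- \frac{13024}{214285} \approx -0.060779$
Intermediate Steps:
$C{\left(E \right)} = 6 + E$
$A{\left(Z \right)} = 0$ ($A{\left(Z \right)} = \frac{Z - Z}{2} = \frac{1}{2} \cdot 0 = 0$)
$B{\left(I \right)} = I^{2}$
$\frac{12124 + B{\left(C{\left(24 \right)} \right)}}{A{\left(168 \right)} - 214285} = \frac{12124 + \left(6 + 24\right)^{2}}{0 - 214285} = \frac{12124 + 30^{2}}{-214285} = \left(12124 + 900\right) \left(- \frac{1}{214285}\right) = 13024 \left(- \frac{1}{214285}\right) = - \frac{13024}{214285}$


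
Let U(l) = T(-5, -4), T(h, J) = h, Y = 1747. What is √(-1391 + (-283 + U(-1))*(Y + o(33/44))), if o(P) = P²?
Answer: I*√504689 ≈ 710.42*I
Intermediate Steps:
U(l) = -5
√(-1391 + (-283 + U(-1))*(Y + o(33/44))) = √(-1391 + (-283 - 5)*(1747 + (33/44)²)) = √(-1391 - 288*(1747 + (33*(1/44))²)) = √(-1391 - 288*(1747 + (¾)²)) = √(-1391 - 288*(1747 + 9/16)) = √(-1391 - 288*27961/16) = √(-1391 - 503298) = √(-504689) = I*√504689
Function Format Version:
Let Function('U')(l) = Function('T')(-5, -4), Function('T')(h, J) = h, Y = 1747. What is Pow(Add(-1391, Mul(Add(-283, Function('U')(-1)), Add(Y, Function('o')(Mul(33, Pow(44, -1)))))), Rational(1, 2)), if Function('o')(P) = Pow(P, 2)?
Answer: Mul(I, Pow(504689, Rational(1, 2))) ≈ Mul(710.42, I)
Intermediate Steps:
Function('U')(l) = -5
Pow(Add(-1391, Mul(Add(-283, Function('U')(-1)), Add(Y, Function('o')(Mul(33, Pow(44, -1)))))), Rational(1, 2)) = Pow(Add(-1391, Mul(Add(-283, -5), Add(1747, Pow(Mul(33, Pow(44, -1)), 2)))), Rational(1, 2)) = Pow(Add(-1391, Mul(-288, Add(1747, Pow(Mul(33, Rational(1, 44)), 2)))), Rational(1, 2)) = Pow(Add(-1391, Mul(-288, Add(1747, Pow(Rational(3, 4), 2)))), Rational(1, 2)) = Pow(Add(-1391, Mul(-288, Add(1747, Rational(9, 16)))), Rational(1, 2)) = Pow(Add(-1391, Mul(-288, Rational(27961, 16))), Rational(1, 2)) = Pow(Add(-1391, -503298), Rational(1, 2)) = Pow(-504689, Rational(1, 2)) = Mul(I, Pow(504689, Rational(1, 2)))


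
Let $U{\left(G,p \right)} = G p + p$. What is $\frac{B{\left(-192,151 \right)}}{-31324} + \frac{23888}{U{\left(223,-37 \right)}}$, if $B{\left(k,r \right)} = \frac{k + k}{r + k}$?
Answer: $- \frac{479408731}{166314778} \approx -2.8825$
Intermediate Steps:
$B{\left(k,r \right)} = \frac{2 k}{k + r}$
$U{\left(G,p \right)} = p + G p$
$\frac{B{\left(-192,151 \right)}}{-31324} + \frac{23888}{U{\left(223,-37 \right)}} = \frac{2 \left(-192\right) \frac{1}{-192 + 151}}{-31324} + \frac{23888}{\left(-37\right) \left(1 + 223\right)} = 2 \left(-192\right) \frac{1}{-41} \left(- \frac{1}{31324}\right) + \frac{23888}{\left(-37\right) 224} = 2 \left(-192\right) \left(- \frac{1}{41}\right) \left(- \frac{1}{31324}\right) + \frac{23888}{-8288} = \frac{384}{41} \left(- \frac{1}{31324}\right) + 23888 \left(- \frac{1}{8288}\right) = - \frac{96}{321071} - \frac{1493}{518} = - \frac{479408731}{166314778}$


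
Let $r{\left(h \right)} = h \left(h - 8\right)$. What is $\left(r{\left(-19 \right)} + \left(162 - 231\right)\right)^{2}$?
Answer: $197136$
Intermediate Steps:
$r{\left(h \right)} = h \left(-8 + h\right)$
$\left(r{\left(-19 \right)} + \left(162 - 231\right)\right)^{2} = \left(- 19 \left(-8 - 19\right) + \left(162 - 231\right)\right)^{2} = \left(\left(-19\right) \left(-27\right) + \left(162 - 231\right)\right)^{2} = \left(513 - 69\right)^{2} = 444^{2} = 197136$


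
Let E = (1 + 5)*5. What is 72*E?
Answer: 2160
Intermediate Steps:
E = 30 (E = 6*5 = 30)
72*E = 72*30 = 2160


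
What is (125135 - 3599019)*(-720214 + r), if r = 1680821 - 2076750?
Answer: 3877351309412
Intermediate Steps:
r = -395929
(125135 - 3599019)*(-720214 + r) = (125135 - 3599019)*(-720214 - 395929) = -3473884*(-1116143) = 3877351309412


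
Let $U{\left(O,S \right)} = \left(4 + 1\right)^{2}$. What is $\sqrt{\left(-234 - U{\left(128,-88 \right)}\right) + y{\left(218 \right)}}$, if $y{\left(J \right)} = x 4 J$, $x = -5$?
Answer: $i \sqrt{4619} \approx 67.963 i$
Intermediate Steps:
$U{\left(O,S \right)} = 25$ ($U{\left(O,S \right)} = 5^{2} = 25$)
$y{\left(J \right)} = - 20 J$ ($y{\left(J \right)} = \left(-5\right) 4 J = - 20 J$)
$\sqrt{\left(-234 - U{\left(128,-88 \right)}\right) + y{\left(218 \right)}} = \sqrt{\left(-234 - 25\right) - 4360} = \sqrt{-259 - 4360} = \sqrt{-4619} = i \sqrt{4619}$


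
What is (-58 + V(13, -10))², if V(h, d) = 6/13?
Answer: 559504/169 ≈ 3310.7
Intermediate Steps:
V(h, d) = 6/13 (V(h, d) = 6*(1/13) = 6/13)
(-58 + V(13, -10))² = (-58 + 6/13)² = (-748/13)² = 559504/169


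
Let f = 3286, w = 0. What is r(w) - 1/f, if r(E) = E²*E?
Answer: -1/3286 ≈ -0.00030432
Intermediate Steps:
r(E) = E³
r(w) - 1/f = 0³ - 1/3286 = 0 - 1*1/3286 = 0 - 1/3286 = -1/3286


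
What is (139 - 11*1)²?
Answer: 16384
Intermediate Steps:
(139 - 11*1)² = (139 - 11)² = 128² = 16384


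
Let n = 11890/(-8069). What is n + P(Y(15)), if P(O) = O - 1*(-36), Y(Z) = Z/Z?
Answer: 286663/8069 ≈ 35.526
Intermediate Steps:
Y(Z) = 1
P(O) = 36 + O (P(O) = O + 36 = 36 + O)
n = -11890/8069 (n = 11890*(-1/8069) = -11890/8069 ≈ -1.4735)
n + P(Y(15)) = -11890/8069 + (36 + 1) = -11890/8069 + 37 = 286663/8069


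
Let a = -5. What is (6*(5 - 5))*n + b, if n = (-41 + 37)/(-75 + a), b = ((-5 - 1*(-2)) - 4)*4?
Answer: -28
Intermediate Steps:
b = -28 (b = ((-5 + 2) - 4)*4 = (-3 - 4)*4 = -7*4 = -28)
n = 1/20 (n = (-41 + 37)/(-75 - 5) = -4/(-80) = -4*(-1/80) = 1/20 ≈ 0.050000)
(6*(5 - 5))*n + b = (6*(5 - 5))*(1/20) - 28 = (6*0)*(1/20) - 28 = 0*(1/20) - 28 = 0 - 28 = -28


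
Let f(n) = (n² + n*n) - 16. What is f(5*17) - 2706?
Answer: 11728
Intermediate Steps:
f(n) = -16 + 2*n² (f(n) = (n² + n²) - 16 = 2*n² - 16 = -16 + 2*n²)
f(5*17) - 2706 = (-16 + 2*(5*17)²) - 2706 = (-16 + 2*85²) - 2706 = (-16 + 2*7225) - 2706 = (-16 + 14450) - 2706 = 14434 - 2706 = 11728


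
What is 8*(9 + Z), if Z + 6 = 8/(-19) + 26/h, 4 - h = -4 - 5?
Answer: 696/19 ≈ 36.632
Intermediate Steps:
h = 13 (h = 4 - (-4 - 5) = 4 - 1*(-9) = 4 + 9 = 13)
Z = -84/19 (Z = -6 + (8/(-19) + 26/13) = -6 + (8*(-1/19) + 26*(1/13)) = -6 + (-8/19 + 2) = -6 + 30/19 = -84/19 ≈ -4.4211)
8*(9 + Z) = 8*(9 - 84/19) = 8*(87/19) = 696/19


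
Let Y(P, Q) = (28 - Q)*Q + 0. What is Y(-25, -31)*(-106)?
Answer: 193874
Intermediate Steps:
Y(P, Q) = Q*(28 - Q) (Y(P, Q) = Q*(28 - Q) + 0 = Q*(28 - Q))
Y(-25, -31)*(-106) = -31*(28 - 1*(-31))*(-106) = -31*(28 + 31)*(-106) = -31*59*(-106) = -1829*(-106) = 193874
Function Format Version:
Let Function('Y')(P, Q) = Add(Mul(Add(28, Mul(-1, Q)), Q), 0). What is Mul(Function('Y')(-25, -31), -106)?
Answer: 193874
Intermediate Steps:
Function('Y')(P, Q) = Mul(Q, Add(28, Mul(-1, Q))) (Function('Y')(P, Q) = Add(Mul(Q, Add(28, Mul(-1, Q))), 0) = Mul(Q, Add(28, Mul(-1, Q))))
Mul(Function('Y')(-25, -31), -106) = Mul(Mul(-31, Add(28, Mul(-1, -31))), -106) = Mul(Mul(-31, Add(28, 31)), -106) = Mul(Mul(-31, 59), -106) = Mul(-1829, -106) = 193874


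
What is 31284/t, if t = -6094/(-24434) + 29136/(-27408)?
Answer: -109117137294/2837941 ≈ -38449.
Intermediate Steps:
t = -5675882/6975907 (t = -6094*(-1/24434) + 29136*(-1/27408) = 3047/12217 - 607/571 = -5675882/6975907 ≈ -0.81364)
31284/t = 31284/(-5675882/6975907) = 31284*(-6975907/5675882) = -109117137294/2837941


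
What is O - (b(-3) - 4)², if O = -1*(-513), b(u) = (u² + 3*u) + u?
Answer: 464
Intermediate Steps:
b(u) = u² + 4*u
O = 513
O - (b(-3) - 4)² = 513 - (-3*(4 - 3) - 4)² = 513 - (-3*1 - 4)² = 513 - (-3 - 4)² = 513 - 1*(-7)² = 513 - 1*49 = 513 - 49 = 464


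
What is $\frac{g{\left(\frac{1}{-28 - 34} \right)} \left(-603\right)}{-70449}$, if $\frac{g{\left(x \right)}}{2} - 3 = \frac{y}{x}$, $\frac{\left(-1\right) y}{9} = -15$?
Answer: $- \frac{3363534}{23483} \approx -143.23$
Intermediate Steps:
$y = 135$ ($y = \left(-9\right) \left(-15\right) = 135$)
$g{\left(x \right)} = 6 + \frac{270}{x}$ ($g{\left(x \right)} = 6 + 2 \frac{135}{x} = 6 + \frac{270}{x}$)
$\frac{g{\left(\frac{1}{-28 - 34} \right)} \left(-603\right)}{-70449} = \frac{\left(6 + \frac{270}{\frac{1}{-28 - 34}}\right) \left(-603\right)}{-70449} = \left(6 + \frac{270}{\frac{1}{-62}}\right) \left(-603\right) \left(- \frac{1}{70449}\right) = \left(6 + \frac{270}{- \frac{1}{62}}\right) \left(-603\right) \left(- \frac{1}{70449}\right) = \left(6 + 270 \left(-62\right)\right) \left(-603\right) \left(- \frac{1}{70449}\right) = \left(6 - 16740\right) \left(-603\right) \left(- \frac{1}{70449}\right) = \left(-16734\right) \left(-603\right) \left(- \frac{1}{70449}\right) = 10090602 \left(- \frac{1}{70449}\right) = - \frac{3363534}{23483}$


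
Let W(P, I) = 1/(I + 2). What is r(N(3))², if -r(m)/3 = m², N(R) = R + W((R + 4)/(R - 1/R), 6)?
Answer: 3515625/4096 ≈ 858.31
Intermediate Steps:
W(P, I) = 1/(2 + I)
N(R) = ⅛ + R (N(R) = R + 1/(2 + 6) = R + 1/8 = R + ⅛ = ⅛ + R)
r(m) = -3*m²
r(N(3))² = (-3*(⅛ + 3)²)² = (-3*(25/8)²)² = (-3*625/64)² = (-1875/64)² = 3515625/4096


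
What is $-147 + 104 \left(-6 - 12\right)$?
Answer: $-2019$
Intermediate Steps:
$-147 + 104 \left(-6 - 12\right) = -147 + 104 \left(-18\right) = -147 - 1872 = -2019$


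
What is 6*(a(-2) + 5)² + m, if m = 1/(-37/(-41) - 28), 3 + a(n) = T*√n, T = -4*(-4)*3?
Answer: -30690305/1111 + 1152*I*√2 ≈ -27624.0 + 1629.2*I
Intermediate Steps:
T = 48 (T = 16*3 = 48)
a(n) = -3 + 48*√n
m = -41/1111 (m = 1/(-37*(-1/41) - 28) = 1/(37/41 - 28) = 1/(-1111/41) = -41/1111 ≈ -0.036904)
6*(a(-2) + 5)² + m = 6*((-3 + 48*√(-2)) + 5)² - 41/1111 = 6*((-3 + 48*(I*√2)) + 5)² - 41/1111 = 6*((-3 + 48*I*√2) + 5)² - 41/1111 = 6*(2 + 48*I*√2)² - 41/1111 = -41/1111 + 6*(2 + 48*I*√2)²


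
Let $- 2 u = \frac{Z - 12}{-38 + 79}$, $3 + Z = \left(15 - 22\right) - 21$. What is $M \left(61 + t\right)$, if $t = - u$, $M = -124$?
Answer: $- \frac{307458}{41} \approx -7499.0$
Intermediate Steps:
$Z = -31$ ($Z = -3 + \left(\left(15 - 22\right) - 21\right) = -3 - 28 = -31$)
$u = \frac{43}{82}$ ($u = - \frac{\left(-31 - 12\right) \frac{1}{-38 + 79}}{2} = - \frac{\left(-43\right) \frac{1}{41}}{2} = \left(- \frac{1}{2}\right) \left(- \frac{43}{41}\right) = \frac{43}{82} \approx 0.52439$)
$t = - \frac{43}{82}$ ($t = \left(-1\right) \frac{43}{82} = - \frac{43}{82} \approx -0.52439$)
$M \left(61 + t\right) = - 124 \left(61 - \frac{43}{82}\right) = \left(-124\right) \frac{4959}{82} = - \frac{307458}{41}$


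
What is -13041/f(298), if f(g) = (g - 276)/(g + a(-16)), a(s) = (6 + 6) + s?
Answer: -1917027/11 ≈ -1.7428e+5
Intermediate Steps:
a(s) = 12 + s
f(g) = (-276 + g)/(-4 + g) (f(g) = (g - 276)/(g + (12 - 16)) = (-276 + g)/(g - 4) = (-276 + g)/(-4 + g))
-13041/f(298) = -13041*(-4 + 298)/(-276 + 298) = -13041/(22/294) = -13041/((1/294)*22) = -13041/11/147 = -13041*147/11 = -1917027/11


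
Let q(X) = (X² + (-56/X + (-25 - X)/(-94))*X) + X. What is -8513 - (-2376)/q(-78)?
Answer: -2398145149/281717 ≈ -8512.6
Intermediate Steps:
q(X) = X + X² + X*(25/94 - 56/X + X/94) (q(X) = (X² + (-56/X + (-25 - X)*(-1/94))*X) + X = (X² + (-56/X + (25/94 + X/94))*X) + X = (X² + (25/94 - 56/X + X/94)*X) + X = (X² + X*(25/94 - 56/X + X/94)) + X = X + X² + X*(25/94 - 56/X + X/94))
-8513 - (-2376)/q(-78) = -8513 - (-2376)/(-56 + (95/94)*(-78)² + (119/94)*(-78)) = -8513 - (-2376)/(-56 + (95/94)*6084 - 4641/47) = -8513 - (-2376)/(-56 + 288990/47 - 4641/47) = -8513 - (-2376)/281717/47 = -8513 - (-2376)*47/281717 = -8513 - 1*(-111672/281717) = -8513 + 111672/281717 = -2398145149/281717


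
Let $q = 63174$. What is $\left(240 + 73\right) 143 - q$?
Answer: $-18415$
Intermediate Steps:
$\left(240 + 73\right) 143 - q = \left(240 + 73\right) 143 - 63174 = 313 \cdot 143 - 63174 = 44759 - 63174 = -18415$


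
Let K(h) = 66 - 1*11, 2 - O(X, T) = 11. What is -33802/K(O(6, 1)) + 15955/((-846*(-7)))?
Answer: -199297919/325710 ≈ -611.89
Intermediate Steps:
O(X, T) = -9 (O(X, T) = 2 - 1*11 = 2 - 11 = -9)
K(h) = 55 (K(h) = 66 - 11 = 55)
-33802/K(O(6, 1)) + 15955/((-846*(-7))) = -33802/55 + 15955/((-846*(-7))) = -33802*1/55 + 15955/5922 = -33802/55 + 15955*(1/5922) = -33802/55 + 15955/5922 = -199297919/325710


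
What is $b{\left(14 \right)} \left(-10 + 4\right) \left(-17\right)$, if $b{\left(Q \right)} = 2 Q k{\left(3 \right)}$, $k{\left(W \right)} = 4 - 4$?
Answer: $0$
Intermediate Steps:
$k{\left(W \right)} = 0$
$b{\left(Q \right)} = 0$ ($b{\left(Q \right)} = 2 Q 0 = 0$)
$b{\left(14 \right)} \left(-10 + 4\right) \left(-17\right) = 0 \left(-10 + 4\right) \left(-17\right) = 0 \left(\left(-6\right) \left(-17\right)\right) = 0 \cdot 102 = 0$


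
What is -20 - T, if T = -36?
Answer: 16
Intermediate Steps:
-20 - T = -20 - 1*(-36) = -20 + 36 = 16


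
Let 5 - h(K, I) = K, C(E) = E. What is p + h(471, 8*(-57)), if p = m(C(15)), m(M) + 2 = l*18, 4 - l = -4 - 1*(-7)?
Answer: -450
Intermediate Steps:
l = 1 (l = 4 - (-4 - 1*(-7)) = 4 - (-4 + 7) = 4 - 1*3 = 4 - 3 = 1)
h(K, I) = 5 - K
m(M) = 16 (m(M) = -2 + 1*18 = -2 + 18 = 16)
p = 16
p + h(471, 8*(-57)) = 16 + (5 - 1*471) = 16 + (5 - 471) = 16 - 466 = -450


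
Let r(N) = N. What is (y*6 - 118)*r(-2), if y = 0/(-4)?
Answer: 236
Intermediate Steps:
y = 0 (y = 0*(-1/4) = 0)
(y*6 - 118)*r(-2) = (0*6 - 118)*(-2) = (0 - 118)*(-2) = -118*(-2) = 236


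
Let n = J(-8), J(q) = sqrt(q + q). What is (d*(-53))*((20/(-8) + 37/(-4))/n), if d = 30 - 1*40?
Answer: 12455*I/8 ≈ 1556.9*I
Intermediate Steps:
J(q) = sqrt(2)*sqrt(q) (J(q) = sqrt(2*q) = sqrt(2)*sqrt(q))
d = -10 (d = 30 - 40 = -10)
n = 4*I (n = sqrt(2)*sqrt(-8) = sqrt(2)*(2*I*sqrt(2)) = 4*I ≈ 4.0*I)
(d*(-53))*((20/(-8) + 37/(-4))/n) = (-10*(-53))*((20/(-8) + 37/(-4))/((4*I))) = 530*((20*(-1/8) + 37*(-1/4))*(-I/4)) = 530*((-5/2 - 37/4)*(-I/4)) = 530*(-(-47)*I/16) = 530*(47*I/16) = 12455*I/8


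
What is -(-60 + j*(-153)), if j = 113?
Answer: 17349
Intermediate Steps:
-(-60 + j*(-153)) = -(-60 + 113*(-153)) = -(-60 - 17289) = -1*(-17349) = 17349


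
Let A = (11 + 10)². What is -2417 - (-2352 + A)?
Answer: -506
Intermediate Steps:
A = 441 (A = 21² = 441)
-2417 - (-2352 + A) = -2417 - (-2352 + 441) = -2417 - 1*(-1911) = -2417 + 1911 = -506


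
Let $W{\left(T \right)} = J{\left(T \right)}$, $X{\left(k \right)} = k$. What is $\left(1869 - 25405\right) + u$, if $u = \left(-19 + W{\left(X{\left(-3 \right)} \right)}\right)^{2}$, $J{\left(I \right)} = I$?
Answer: $-23052$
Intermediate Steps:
$W{\left(T \right)} = T$
$u = 484$ ($u = \left(-19 - 3\right)^{2} = \left(-22\right)^{2} = 484$)
$\left(1869 - 25405\right) + u = \left(1869 - 25405\right) + 484 = -23536 + 484 = -23052$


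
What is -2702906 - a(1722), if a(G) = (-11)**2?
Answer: -2703027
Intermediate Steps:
a(G) = 121
-2702906 - a(1722) = -2702906 - 1*121 = -2702906 - 121 = -2703027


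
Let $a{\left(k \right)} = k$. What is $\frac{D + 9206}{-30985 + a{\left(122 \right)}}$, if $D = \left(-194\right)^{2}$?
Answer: $- \frac{46842}{30863} \approx -1.5177$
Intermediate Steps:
$D = 37636$
$\frac{D + 9206}{-30985 + a{\left(122 \right)}} = \frac{37636 + 9206}{-30985 + 122} = \frac{46842}{-30863} = 46842 \left(- \frac{1}{30863}\right) = - \frac{46842}{30863}$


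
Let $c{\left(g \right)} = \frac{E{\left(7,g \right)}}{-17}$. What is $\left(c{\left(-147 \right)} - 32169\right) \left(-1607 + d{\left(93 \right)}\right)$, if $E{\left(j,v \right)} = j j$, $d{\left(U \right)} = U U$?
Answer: $- \frac{3851424724}{17} \approx -2.2655 \cdot 10^{8}$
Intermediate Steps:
$d{\left(U \right)} = U^{2}$
$E{\left(j,v \right)} = j^{2}$
$c{\left(g \right)} = - \frac{49}{17}$ ($c{\left(g \right)} = \frac{7^{2}}{-17} = 49 \left(- \frac{1}{17}\right) = - \frac{49}{17}$)
$\left(c{\left(-147 \right)} - 32169\right) \left(-1607 + d{\left(93 \right)}\right) = \left(- \frac{49}{17} - 32169\right) \left(-1607 + 93^{2}\right) = - \frac{546922 \left(-1607 + 8649\right)}{17} = \left(- \frac{546922}{17}\right) 7042 = - \frac{3851424724}{17}$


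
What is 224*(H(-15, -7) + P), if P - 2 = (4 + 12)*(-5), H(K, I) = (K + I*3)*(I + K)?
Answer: 159936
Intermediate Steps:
H(K, I) = (I + K)*(K + 3*I) (H(K, I) = (K + 3*I)*(I + K) = (I + K)*(K + 3*I))
P = -78 (P = 2 + (4 + 12)*(-5) = 2 + 16*(-5) = 2 - 80 = -78)
224*(H(-15, -7) + P) = 224*(((-15)² + 3*(-7)² + 4*(-7)*(-15)) - 78) = 224*((225 + 3*49 + 420) - 78) = 224*((225 + 147 + 420) - 78) = 224*(792 - 78) = 224*714 = 159936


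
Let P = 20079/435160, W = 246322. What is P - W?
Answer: -4660411367/18920 ≈ -2.4632e+5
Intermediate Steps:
P = 873/18920 (P = 20079*(1/435160) = 873/18920 ≈ 0.046142)
P - W = 873/18920 - 1*246322 = 873/18920 - 246322 = -4660411367/18920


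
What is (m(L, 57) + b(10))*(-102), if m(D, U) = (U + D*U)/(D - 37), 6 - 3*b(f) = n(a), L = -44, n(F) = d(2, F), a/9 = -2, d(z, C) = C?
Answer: -35122/9 ≈ -3902.4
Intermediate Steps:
a = -18 (a = 9*(-2) = -18)
n(F) = F
b(f) = 8 (b(f) = 2 - 1/3*(-18) = 2 + 6 = 8)
m(D, U) = (U + D*U)/(-37 + D)
(m(L, 57) + b(10))*(-102) = (57*(1 - 44)/(-37 - 44) + 8)*(-102) = (57*(-43)/(-81) + 8)*(-102) = (57*(-1/81)*(-43) + 8)*(-102) = (817/27 + 8)*(-102) = (1033/27)*(-102) = -35122/9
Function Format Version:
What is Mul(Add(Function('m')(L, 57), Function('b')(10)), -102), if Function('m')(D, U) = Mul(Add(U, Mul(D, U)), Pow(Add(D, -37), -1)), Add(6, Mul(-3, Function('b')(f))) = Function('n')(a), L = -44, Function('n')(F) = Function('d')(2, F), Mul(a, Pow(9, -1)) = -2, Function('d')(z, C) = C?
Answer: Rational(-35122, 9) ≈ -3902.4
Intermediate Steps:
a = -18 (a = Mul(9, -2) = -18)
Function('n')(F) = F
Function('b')(f) = 8 (Function('b')(f) = Add(2, Mul(Rational(-1, 3), -18)) = Add(2, 6) = 8)
Function('m')(D, U) = Mul(Pow(Add(-37, D), -1), Add(U, Mul(D, U))) (Function('m')(D, U) = Mul(Add(U, Mul(D, U)), Pow(Add(-37, D), -1)) = Mul(Pow(Add(-37, D), -1), Add(U, Mul(D, U))))
Mul(Add(Function('m')(L, 57), Function('b')(10)), -102) = Mul(Add(Mul(57, Pow(Add(-37, -44), -1), Add(1, -44)), 8), -102) = Mul(Add(Mul(57, Pow(-81, -1), -43), 8), -102) = Mul(Add(Mul(57, Rational(-1, 81), -43), 8), -102) = Mul(Add(Rational(817, 27), 8), -102) = Mul(Rational(1033, 27), -102) = Rational(-35122, 9)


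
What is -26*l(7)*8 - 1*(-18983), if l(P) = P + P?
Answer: 16071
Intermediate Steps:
l(P) = 2*P
-26*l(7)*8 - 1*(-18983) = -52*7*8 - 1*(-18983) = -26*14*8 + 18983 = -364*8 + 18983 = -2912 + 18983 = 16071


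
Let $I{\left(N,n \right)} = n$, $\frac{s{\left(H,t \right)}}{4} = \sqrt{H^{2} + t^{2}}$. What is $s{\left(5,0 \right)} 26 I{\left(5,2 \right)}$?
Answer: $1040$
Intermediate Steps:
$s{\left(H,t \right)} = 4 \sqrt{H^{2} + t^{2}}$
$s{\left(5,0 \right)} 26 I{\left(5,2 \right)} = 4 \sqrt{5^{2} + 0^{2}} \cdot 26 \cdot 2 = 4 \sqrt{25 + 0} \cdot 26 \cdot 2 = 4 \sqrt{25} \cdot 26 \cdot 2 = 4 \cdot 5 \cdot 26 \cdot 2 = 20 \cdot 26 \cdot 2 = 520 \cdot 2 = 1040$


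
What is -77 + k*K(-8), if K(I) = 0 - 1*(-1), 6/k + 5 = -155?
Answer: -6163/80 ≈ -77.037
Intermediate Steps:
k = -3/80 (k = 6/(-5 - 155) = 6/(-160) = 6*(-1/160) = -3/80 ≈ -0.037500)
K(I) = 1 (K(I) = 0 + 1 = 1)
-77 + k*K(-8) = -77 - 3/80*1 = -77 - 3/80 = -6163/80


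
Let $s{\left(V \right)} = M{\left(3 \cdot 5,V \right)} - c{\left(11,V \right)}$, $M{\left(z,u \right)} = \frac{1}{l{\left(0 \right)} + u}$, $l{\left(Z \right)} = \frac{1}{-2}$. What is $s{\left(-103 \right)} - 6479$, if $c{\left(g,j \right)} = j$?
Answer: $- \frac{1319834}{207} \approx -6376.0$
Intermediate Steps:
$l{\left(Z \right)} = - \frac{1}{2}$
$M{\left(z,u \right)} = \frac{1}{- \frac{1}{2} + u}$
$s{\left(V \right)} = - V + \frac{2}{-1 + 2 V}$ ($s{\left(V \right)} = \frac{2}{-1 + 2 V} - V = - V + \frac{2}{-1 + 2 V}$)
$s{\left(-103 \right)} - 6479 = \left(\frac{1}{- \frac{1}{2} - 103} - -103\right) - 6479 = \left(\frac{1}{- \frac{207}{2}} + 103\right) - 6479 = \left(- \frac{2}{207} + 103\right) - 6479 = \frac{21319}{207} - 6479 = - \frac{1319834}{207}$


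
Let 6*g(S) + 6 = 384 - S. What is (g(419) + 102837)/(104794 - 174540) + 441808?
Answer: 184885427627/418476 ≈ 4.4181e+5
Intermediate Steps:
g(S) = 63 - S/6 (g(S) = -1 + (384 - S)/6 = -1 + (64 - S/6) = 63 - S/6)
(g(419) + 102837)/(104794 - 174540) + 441808 = ((63 - 1/6*419) + 102837)/(104794 - 174540) + 441808 = ((63 - 419/6) + 102837)/(-69746) + 441808 = (-41/6 + 102837)*(-1/69746) + 441808 = (616981/6)*(-1/69746) + 441808 = -616981/418476 + 441808 = 184885427627/418476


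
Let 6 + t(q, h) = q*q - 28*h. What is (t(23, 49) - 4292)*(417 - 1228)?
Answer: 4169351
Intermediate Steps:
t(q, h) = -6 + q**2 - 28*h (t(q, h) = -6 + (q*q - 28*h) = -6 + (q**2 - 28*h) = -6 + q**2 - 28*h)
(t(23, 49) - 4292)*(417 - 1228) = ((-6 + 23**2 - 28*49) - 4292)*(417 - 1228) = ((-6 + 529 - 1372) - 4292)*(-811) = (-849 - 4292)*(-811) = -5141*(-811) = 4169351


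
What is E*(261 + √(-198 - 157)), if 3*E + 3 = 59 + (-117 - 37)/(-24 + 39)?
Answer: 19894/5 + 686*I*√355/45 ≈ 3978.8 + 287.23*I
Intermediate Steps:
E = 686/45 (E = -1 + (59 + (-117 - 37)/(-24 + 39))/3 = -1 + (59 - 154/15)/3 = -1 + (⅓)*(731/15) = -1 + 731/45 = 686/45 ≈ 15.244)
E*(261 + √(-198 - 157)) = 686*(261 + √(-198 - 157))/45 = 686*(261 + √(-355))/45 = 686*(261 + I*√355)/45 = 19894/5 + 686*I*√355/45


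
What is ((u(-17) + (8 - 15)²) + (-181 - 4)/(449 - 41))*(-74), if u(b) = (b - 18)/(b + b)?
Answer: -748399/204 ≈ -3668.6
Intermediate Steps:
u(b) = (-18 + b)/(2*b) (u(b) = (-18 + b)/((2*b)) = (-18 + b)*(1/(2*b)) = (-18 + b)/(2*b))
((u(-17) + (8 - 15)²) + (-181 - 4)/(449 - 41))*(-74) = (((½)*(-18 - 17)/(-17) + (8 - 15)²) + (-181 - 4)/(449 - 41))*(-74) = (((½)*(-1/17)*(-35) + (-7)²) - 185/408)*(-74) = ((35/34 + 49) - 185*1/408)*(-74) = (1701/34 - 185/408)*(-74) = (20227/408)*(-74) = -748399/204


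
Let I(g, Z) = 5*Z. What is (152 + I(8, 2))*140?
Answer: 22680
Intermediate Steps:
(152 + I(8, 2))*140 = (152 + 5*2)*140 = (152 + 10)*140 = 162*140 = 22680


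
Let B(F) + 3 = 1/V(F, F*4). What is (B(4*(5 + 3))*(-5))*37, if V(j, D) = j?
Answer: 17575/32 ≈ 549.22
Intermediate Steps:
B(F) = -3 + 1/F
(B(4*(5 + 3))*(-5))*37 = ((-3 + 1/(4*(5 + 3)))*(-5))*37 = ((-3 + 1/(4*8))*(-5))*37 = ((-3 + 1/32)*(-5))*37 = -95/32*(-5)*37 = (475/32)*37 = 17575/32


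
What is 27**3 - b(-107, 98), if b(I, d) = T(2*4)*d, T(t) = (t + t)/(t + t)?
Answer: 19585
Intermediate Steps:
T(t) = 1 (T(t) = (2*t)/((2*t)) = (2*t)*(1/(2*t)) = 1)
b(I, d) = d (b(I, d) = 1*d = d)
27**3 - b(-107, 98) = 27**3 - 1*98 = 19683 - 98 = 19585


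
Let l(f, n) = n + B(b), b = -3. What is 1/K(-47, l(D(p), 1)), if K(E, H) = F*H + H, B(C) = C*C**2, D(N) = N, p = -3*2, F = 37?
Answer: -1/988 ≈ -0.0010121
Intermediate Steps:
p = -6
B(C) = C**3
l(f, n) = -27 + n (l(f, n) = n + (-3)**3 = n - 27 = -27 + n)
K(E, H) = 38*H (K(E, H) = 37*H + H = 38*H)
1/K(-47, l(D(p), 1)) = 1/(38*(-27 + 1)) = 1/(38*(-26)) = 1/(-988) = -1/988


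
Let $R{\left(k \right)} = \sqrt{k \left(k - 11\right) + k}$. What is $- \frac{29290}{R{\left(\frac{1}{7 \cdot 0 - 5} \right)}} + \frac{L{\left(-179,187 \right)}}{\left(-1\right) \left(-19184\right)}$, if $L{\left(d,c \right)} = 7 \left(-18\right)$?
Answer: $- \frac{63}{9592} - \frac{146450 \sqrt{51}}{51} \approx -20507.0$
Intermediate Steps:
$L{\left(d,c \right)} = -126$
$R{\left(k \right)} = \sqrt{k + k \left(-11 + k\right)}$ ($R{\left(k \right)} = \sqrt{k \left(-11 + k\right) + k} = \sqrt{k + k \left(-11 + k\right)}$)
$- \frac{29290}{R{\left(\frac{1}{7 \cdot 0 - 5} \right)}} + \frac{L{\left(-179,187 \right)}}{\left(-1\right) \left(-19184\right)} = - \frac{29290}{\sqrt{\frac{-10 + \frac{1}{7 \cdot 0 - 5}}{7 \cdot 0 - 5}}} - \frac{126}{\left(-1\right) \left(-19184\right)} = - \frac{29290}{\sqrt{\frac{-10 + \frac{1}{0 - 5}}{0 - 5}}} - \frac{126}{19184} = - \frac{29290}{\sqrt{\frac{-10 + \frac{1}{-5}}{-5}}} - \frac{63}{9592} = - \frac{29290}{\sqrt{- \frac{-10 - \frac{1}{5}}{5}}} - \frac{63}{9592} = - \frac{29290}{\sqrt{\left(- \frac{1}{5}\right) \left(- \frac{51}{5}\right)}} - \frac{63}{9592} = - \frac{29290}{\sqrt{\frac{51}{25}}} - \frac{63}{9592} = - \frac{29290}{\frac{1}{5} \sqrt{51}} - \frac{63}{9592} = - 29290 \frac{5 \sqrt{51}}{51} - \frac{63}{9592} = - \frac{146450 \sqrt{51}}{51} - \frac{63}{9592} = - \frac{63}{9592} - \frac{146450 \sqrt{51}}{51}$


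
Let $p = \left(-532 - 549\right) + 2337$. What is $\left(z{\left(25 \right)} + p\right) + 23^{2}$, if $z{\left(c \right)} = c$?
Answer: $1810$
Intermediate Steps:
$p = 1256$ ($p = -1081 + 2337 = 1256$)
$\left(z{\left(25 \right)} + p\right) + 23^{2} = \left(25 + 1256\right) + 23^{2} = 1281 + 529 = 1810$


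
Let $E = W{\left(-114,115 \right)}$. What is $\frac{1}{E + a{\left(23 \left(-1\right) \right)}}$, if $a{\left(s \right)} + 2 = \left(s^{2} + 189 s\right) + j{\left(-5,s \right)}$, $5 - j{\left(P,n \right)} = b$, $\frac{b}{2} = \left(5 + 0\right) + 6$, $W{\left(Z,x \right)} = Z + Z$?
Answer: $- \frac{1}{4065} \approx -0.000246$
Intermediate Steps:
$W{\left(Z,x \right)} = 2 Z$
$b = 22$ ($b = 2 \left(\left(5 + 0\right) + 6\right) = 2 \left(5 + 6\right) = 2 \cdot 11 = 22$)
$E = -228$ ($E = 2 \left(-114\right) = -228$)
$j{\left(P,n \right)} = -17$ ($j{\left(P,n \right)} = 5 - 22 = -17$)
$a{\left(s \right)} = -19 + s^{2} + 189 s$ ($a{\left(s \right)} = -2 - \left(17 - s^{2} - 189 s\right) = -2 + \left(-17 + s^{2} + 189 s\right) = -19 + s^{2} + 189 s$)
$\frac{1}{E + a{\left(23 \left(-1\right) \right)}} = \frac{1}{-228 + \left(-19 + \left(23 \left(-1\right)\right)^{2} + 189 \cdot 23 \left(-1\right)\right)} = \frac{1}{-228 + \left(-19 + \left(-23\right)^{2} + 189 \left(-23\right)\right)} = \frac{1}{-228 - 3837} = \frac{1}{-4065} = - \frac{1}{4065}$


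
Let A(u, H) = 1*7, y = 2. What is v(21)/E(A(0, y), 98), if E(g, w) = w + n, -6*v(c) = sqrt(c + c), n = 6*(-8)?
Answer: -sqrt(42)/300 ≈ -0.021602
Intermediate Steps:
n = -48
A(u, H) = 7
v(c) = -sqrt(2)*sqrt(c)/6 (v(c) = -sqrt(c + c)/6 = -sqrt(2)*sqrt(c)/6)
E(g, w) = -48 + w (E(g, w) = w - 48 = -48 + w)
v(21)/E(A(0, y), 98) = (-sqrt(2)*sqrt(21)/6)/(-48 + 98) = -sqrt(42)/6/50 = -sqrt(42)/6*(1/50) = -sqrt(42)/300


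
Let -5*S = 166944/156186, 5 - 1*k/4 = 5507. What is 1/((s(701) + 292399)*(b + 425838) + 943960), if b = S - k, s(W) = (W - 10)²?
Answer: 26031/8975188346507416 ≈ 2.9003e-12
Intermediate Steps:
k = -22008 (k = 20 - 4*5507 = 20 - 22028 = -22008)
S = -27824/130155 (S = -166944/(5*156186) = -⅕*27824/26031 = -27824/130155 ≈ -0.21378)
s(W) = (-10 + W)²
b = 2864423416/130155 (b = -27824/130155 - 1*(-22008) = -27824/130155 + 22008 = 2864423416/130155 ≈ 22008.)
1/((s(701) + 292399)*(b + 425838) + 943960) = 1/(((-10 + 701)² + 292399)*(2864423416/130155 + 425838) + 943960) = 1/((691² + 292399)*(58289368306/130155) + 943960) = 1/((477481 + 292399)*(58289368306/130155) + 943960) = 1/(769880*(58289368306/130155) + 943960) = 1/(8975163774284656/26031 + 943960) = 1/(8975188346507416/26031) = 26031/8975188346507416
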